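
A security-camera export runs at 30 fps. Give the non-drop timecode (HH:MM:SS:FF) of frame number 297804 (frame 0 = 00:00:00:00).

297804 ÷ 30 = 9926 full seconds, remainder 24 frames.
9926 s = 2 h 45 min 26 s.
Timecode: 02:45:26:24.

02:45:26:24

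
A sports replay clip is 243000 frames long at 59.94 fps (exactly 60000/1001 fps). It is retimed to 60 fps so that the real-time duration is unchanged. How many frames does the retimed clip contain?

Target frames = source frames × (target rate / source rate) = 243000 × (60)/(60000/1001) = 243000 × 1001/1000 = 243243.

243243 frames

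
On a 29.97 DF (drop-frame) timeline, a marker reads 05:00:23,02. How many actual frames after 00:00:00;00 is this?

Complete 10-minute blocks: 30, each 17982 frames → 539460.
Remaining 0 whole minutes in the current block: 0 frames.
Within the current minute: 23 × 30 + 2 = 692. Total = 539460 + 0 + 692 = 540152.

540152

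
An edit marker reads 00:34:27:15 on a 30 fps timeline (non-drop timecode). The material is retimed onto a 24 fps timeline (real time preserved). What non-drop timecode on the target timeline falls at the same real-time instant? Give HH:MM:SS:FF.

00:34:27:12

Source frame index: (0×3600 + 34×60 + 27) × 30 + 15 = 62025.
Real time: 62025 / (30) = 4135/2 s.
Target frame: (4135/2) × (24) = 49620.
At 24 labels/s: frame 49620 → 00:34:27:12.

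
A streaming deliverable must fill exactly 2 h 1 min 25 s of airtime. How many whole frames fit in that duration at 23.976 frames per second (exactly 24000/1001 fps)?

2 h 1 min 25 s = 7285 s.
Frames = 7285 × 24000/1001 = 174840000/1001 ≈ 174665.3347.
Complete frames: 174665.

174665 frames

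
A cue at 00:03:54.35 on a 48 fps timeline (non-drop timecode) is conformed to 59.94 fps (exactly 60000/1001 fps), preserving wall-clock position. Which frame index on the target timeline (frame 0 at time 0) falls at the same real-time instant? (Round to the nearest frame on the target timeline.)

frame 14070

Source frame index: (0×3600 + 3×60 + 54) × 48 + 35 = 11267.
Real time: 11267 / (48) = 11267/48 s.
Target frame: (11267/48) × (60000/1001) = 14083750/1001 ≈ 14069.680 → 14070.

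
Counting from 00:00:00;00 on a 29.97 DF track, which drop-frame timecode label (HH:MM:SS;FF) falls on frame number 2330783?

Each 10-minute DF block holds 10 × 60 × 30 − 9 × 2 = 17982 frames. 2330783 ÷ 17982 → 129 full blocks, remainder 11105.
Within the partial block the first minute is 1800 frames and each further minute 1798, so 6 further minute boundaries passed. Total skipped labels = 18 × 129 + 2 × 6 = 2334.
Non-drop label index = 2330783 + 2334 = 2333117; at 30 labels/s that is 21:36:10:17, i.e. DF 21:36:10;17.

21:36:10;17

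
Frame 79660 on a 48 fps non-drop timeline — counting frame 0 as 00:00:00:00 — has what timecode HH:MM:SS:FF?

79660 ÷ 48 = 1659 full seconds, remainder 28 frames.
1659 s = 0 h 27 min 39 s.
Timecode: 00:27:39:28.

00:27:39:28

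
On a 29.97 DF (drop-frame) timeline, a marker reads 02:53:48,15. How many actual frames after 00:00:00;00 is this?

312543

Complete 10-minute blocks: 17, each 17982 frames → 305694.
Remaining 3 whole minutes in the current block: 1800 + 2 × 1798 = 5396 frames.
Within the current minute: 48 × 30 + 15 − 2 = 1453 (labels ;00/;01 skipped at this minute). Total = 305694 + 5396 + 1453 = 312543.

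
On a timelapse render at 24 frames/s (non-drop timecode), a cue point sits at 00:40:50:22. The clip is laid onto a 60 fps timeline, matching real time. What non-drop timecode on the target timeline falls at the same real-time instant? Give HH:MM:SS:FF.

00:40:50:55

Source frame index: (0×3600 + 40×60 + 50) × 24 + 22 = 58822.
Real time: 58822 / (24) = 29411/12 s.
Target frame: (29411/12) × (60) = 147055.
At 60 labels/s: frame 147055 → 00:40:50:55.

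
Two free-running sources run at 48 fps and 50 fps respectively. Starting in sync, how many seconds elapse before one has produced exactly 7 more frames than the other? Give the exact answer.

The gap grows by |50 − 48| = 2 frames per second.
Time for a 7-frame gap: 7 ÷ (2) = 3.5 s.

3.5 seconds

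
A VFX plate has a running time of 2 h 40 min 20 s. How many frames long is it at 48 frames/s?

461760 frames

2 h 40 min 20 s = 9620 s.
Frames = 9620 × 48 = 461760.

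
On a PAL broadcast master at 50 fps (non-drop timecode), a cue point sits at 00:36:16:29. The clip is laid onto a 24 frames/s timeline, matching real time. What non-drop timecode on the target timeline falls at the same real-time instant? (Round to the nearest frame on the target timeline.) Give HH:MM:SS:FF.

00:36:16:14

Source frame index: (0×3600 + 36×60 + 16) × 50 + 29 = 108829.
Real time: 108829 / (50) = 108829/50 s.
Target frame: (108829/50) × (24) = 1305948/25 ≈ 52237.920 → 52238.
At 24 labels/s: frame 52238 → 00:36:16:14.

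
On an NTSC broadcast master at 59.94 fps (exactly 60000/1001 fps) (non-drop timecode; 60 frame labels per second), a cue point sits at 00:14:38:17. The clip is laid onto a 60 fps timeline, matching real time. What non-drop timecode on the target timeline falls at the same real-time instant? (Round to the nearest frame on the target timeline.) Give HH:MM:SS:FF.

Source frame index: (0×3600 + 14×60 + 38) × 60 + 17 = 52697.
Real time: 52697 / (60000/1001) = 52749697/60000 s.
Target frame: (52749697/60000) × (60) = 52749697/1000 ≈ 52749.697 → 52750.
At 60 labels/s: frame 52750 → 00:14:39:10.

00:14:39:10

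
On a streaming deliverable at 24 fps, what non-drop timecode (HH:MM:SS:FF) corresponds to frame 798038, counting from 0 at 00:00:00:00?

09:14:11:14

798038 ÷ 24 = 33251 full seconds, remainder 14 frames.
33251 s = 9 h 14 min 11 s.
Timecode: 09:14:11:14.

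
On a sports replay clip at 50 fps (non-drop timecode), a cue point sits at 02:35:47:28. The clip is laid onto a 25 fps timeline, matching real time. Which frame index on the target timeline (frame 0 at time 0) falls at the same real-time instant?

frame 233689

Source frame index: (2×3600 + 35×60 + 47) × 50 + 28 = 467378.
Real time: 467378 / (50) = 233689/25 s.
Target frame: (233689/25) × (25) = 233689.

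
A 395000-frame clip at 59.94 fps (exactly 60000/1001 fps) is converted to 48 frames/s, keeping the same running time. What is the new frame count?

316316 frames

Target frames = source frames × (target rate / source rate) = 395000 × (48)/(60000/1001) = 395000 × 1001/1250 = 316316.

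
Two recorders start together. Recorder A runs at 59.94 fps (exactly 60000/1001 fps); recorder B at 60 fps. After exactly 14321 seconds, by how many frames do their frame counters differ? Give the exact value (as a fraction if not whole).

A emits 60000/1001 × 14321 = 859260000/1001 frames; B emits 60 × 14321 = 859260.
Difference = 859260/1001 frames (≈ 858.4016); B is ahead of A.

859260/1001 frames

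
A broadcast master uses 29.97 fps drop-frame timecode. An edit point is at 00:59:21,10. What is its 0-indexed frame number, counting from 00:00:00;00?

Complete 10-minute blocks: 5, each 17982 frames → 89910.
Remaining 9 whole minutes in the current block: 1800 + 8 × 1798 = 16184 frames.
Within the current minute: 21 × 30 + 10 − 2 = 638 (labels ;00/;01 skipped at this minute). Total = 89910 + 16184 + 638 = 106732.

106732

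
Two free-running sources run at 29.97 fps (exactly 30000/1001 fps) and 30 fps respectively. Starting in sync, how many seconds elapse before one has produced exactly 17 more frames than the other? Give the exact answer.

The gap grows by |30 − 30000/1001| = 30/1001 frames per second.
Time for a 17-frame gap: 17 ÷ (30/1001) = 17017/30 s.

17017/30 seconds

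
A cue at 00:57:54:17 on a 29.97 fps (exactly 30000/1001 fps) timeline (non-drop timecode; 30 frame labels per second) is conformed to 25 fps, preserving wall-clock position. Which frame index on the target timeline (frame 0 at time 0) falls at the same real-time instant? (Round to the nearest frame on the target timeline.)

frame 86951

Source frame index: (0×3600 + 57×60 + 54) × 30 + 17 = 104237.
Real time: 104237 / (30000/1001) = 104341237/30000 s.
Target frame: (104341237/30000) × (25) = 104341237/1200 ≈ 86951.031 → 86951.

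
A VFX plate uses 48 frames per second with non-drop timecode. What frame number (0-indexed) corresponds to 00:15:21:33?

frame 44241

Total seconds to the label: (0 × 3600 + 15 × 60 + 21) = 921.
Frame index = 921 × 48 + 33 = 44241.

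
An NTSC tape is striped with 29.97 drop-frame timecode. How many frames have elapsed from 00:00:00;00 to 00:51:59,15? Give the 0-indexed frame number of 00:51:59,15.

As if non-drop at 30 labels/s: (0 × 3600 + 51 × 60 + 59) × 30 + 15 = 93585.
Minute boundaries passed: 51; those not divisible by 10: 51 − 5 = 46; dropped labels = 2 × 46 = 92.
Actual frame index = 93585 − 92 = 93493.

93493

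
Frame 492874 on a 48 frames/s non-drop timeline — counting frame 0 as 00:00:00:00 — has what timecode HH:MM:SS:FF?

492874 ÷ 48 = 10268 full seconds, remainder 10 frames.
10268 s = 2 h 51 min 8 s.
Timecode: 02:51:08:10.

02:51:08:10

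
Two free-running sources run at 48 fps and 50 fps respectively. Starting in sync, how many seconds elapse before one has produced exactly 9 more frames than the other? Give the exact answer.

The gap grows by |50 − 48| = 2 frames per second.
Time for a 9-frame gap: 9 ÷ (2) = 4.5 s.

4.5 seconds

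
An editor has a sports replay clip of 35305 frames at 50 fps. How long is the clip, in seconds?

706.1 seconds

Running time = 35305 / (50) = 706.1 s.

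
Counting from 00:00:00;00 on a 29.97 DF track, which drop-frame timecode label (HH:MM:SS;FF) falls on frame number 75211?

00:41:49;15

Ten DF minutes hold 17982 frames, so frame 75211 lies in block 4 (frames 71928–89909) with 3283 frames into that block.
The block's first minute is 1800 frames and the rest 1798 each; 3283 frames reaches minute 1, so 4 × 18 + 1 × 2 = 74 labels have been skipped so far.
Adding those back, label number 75211 + 74 = 75285 at 30 labels/s is 2509 s + 15 f = 0 h 41 min 49 s frame 15, i.e. 00:41:49;15.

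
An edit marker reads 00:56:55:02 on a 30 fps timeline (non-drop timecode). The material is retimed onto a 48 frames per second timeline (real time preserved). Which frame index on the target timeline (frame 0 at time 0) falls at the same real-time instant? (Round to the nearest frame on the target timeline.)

Source frame index: (0×3600 + 56×60 + 55) × 30 + 2 = 102452.
Real time: 102452 / (30) = 51226/15 s.
Target frame: (51226/15) × (48) = 819616/5 ≈ 163923.200 → 163923.

frame 163923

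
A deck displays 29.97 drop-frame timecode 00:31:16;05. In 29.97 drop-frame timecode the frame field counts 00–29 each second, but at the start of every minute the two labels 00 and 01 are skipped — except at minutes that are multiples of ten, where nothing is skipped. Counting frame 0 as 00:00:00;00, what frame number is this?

As if non-drop at 30 labels/s: (0 × 3600 + 31 × 60 + 16) × 30 + 5 = 56285.
Minute boundaries passed: 31; those not divisible by 10: 31 − 3 = 28; dropped labels = 2 × 28 = 56.
Actual frame index = 56285 − 56 = 56229.

56229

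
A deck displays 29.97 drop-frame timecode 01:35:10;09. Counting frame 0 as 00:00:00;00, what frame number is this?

Complete 10-minute blocks: 9, each 17982 frames → 161838.
Remaining 5 whole minutes in the current block: 1800 + 4 × 1798 = 8992 frames.
Within the current minute: 10 × 30 + 9 − 2 = 307 (labels ;00/;01 skipped at this minute). Total = 161838 + 8992 + 307 = 171137.

171137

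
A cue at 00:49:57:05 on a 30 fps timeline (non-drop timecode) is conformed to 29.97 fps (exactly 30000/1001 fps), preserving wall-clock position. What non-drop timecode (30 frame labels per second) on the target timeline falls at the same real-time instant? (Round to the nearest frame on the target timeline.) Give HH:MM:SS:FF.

Source frame index: (0×3600 + 49×60 + 57) × 30 + 5 = 89915.
Real time: 89915 / (30) = 17983/6 s.
Target frame: (17983/6) × (30000/1001) = 12845000/143 ≈ 89825.175 → 89825.
At 30 labels/s: frame 89825 → 00:49:54:05.

00:49:54:05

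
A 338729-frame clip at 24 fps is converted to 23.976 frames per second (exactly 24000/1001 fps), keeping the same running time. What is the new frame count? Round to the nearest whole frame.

338391 frames

Frames at target rate = 338729 × (24000/1001) / (24) = 338729000/1001 ≈ 338390.609.
Nearest whole frame: 338391.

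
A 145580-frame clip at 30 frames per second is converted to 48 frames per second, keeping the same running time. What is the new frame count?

Target frames = source frames × (target rate / source rate) = 145580 × (48)/(30) = 145580 × 8/5 = 232928.

232928 frames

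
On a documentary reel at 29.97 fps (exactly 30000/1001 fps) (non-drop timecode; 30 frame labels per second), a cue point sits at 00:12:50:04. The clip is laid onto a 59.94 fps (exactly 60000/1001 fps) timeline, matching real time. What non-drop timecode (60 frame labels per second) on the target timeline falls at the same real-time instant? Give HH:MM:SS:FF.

00:12:50:08

Source frame index: (0×3600 + 12×60 + 50) × 30 + 4 = 23104.
Real time: 23104 / (30000/1001) = 1445444/1875 s.
Target frame: (1445444/1875) × (60000/1001) = 46208.
At 60 labels/s: frame 46208 → 00:12:50:08.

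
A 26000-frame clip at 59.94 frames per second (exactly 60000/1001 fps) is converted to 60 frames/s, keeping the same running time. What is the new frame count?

Target frames = source frames × (target rate / source rate) = 26000 × (60)/(60000/1001) = 26000 × 1001/1000 = 26026.

26026 frames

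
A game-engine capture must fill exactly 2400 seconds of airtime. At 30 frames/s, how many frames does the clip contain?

Frames = 2400 × 30 = 72000.

72000 frames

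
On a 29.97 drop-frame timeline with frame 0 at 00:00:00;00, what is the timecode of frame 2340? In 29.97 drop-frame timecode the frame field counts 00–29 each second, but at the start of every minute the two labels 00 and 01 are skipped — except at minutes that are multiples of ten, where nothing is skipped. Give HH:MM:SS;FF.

Ten DF minutes hold 17982 frames, so frame 2340 lies in block 0 (frames 0–17981) with 2340 frames into that block.
The block's first minute is 1800 frames and the rest 1798 each; 2340 frames reaches minute 1, so 0 × 18 + 1 × 2 = 2 labels have been skipped so far.
Adding those back, label number 2340 + 2 = 2342 at 30 labels/s is 78 s + 2 f = 0 h 1 min 18 s frame 2, i.e. 00:01:18;02.

00:01:18;02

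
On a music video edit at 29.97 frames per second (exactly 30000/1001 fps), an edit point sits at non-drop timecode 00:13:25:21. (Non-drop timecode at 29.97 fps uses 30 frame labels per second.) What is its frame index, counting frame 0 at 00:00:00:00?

frame 24171

Total seconds to the label: (0 × 3600 + 13 × 60 + 25) = 805.
Frame index = 805 × 30 + 21 = 24171.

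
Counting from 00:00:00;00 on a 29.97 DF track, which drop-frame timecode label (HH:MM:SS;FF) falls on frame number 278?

00:00:09;08

Each 10-minute DF block holds 10 × 60 × 30 − 9 × 2 = 17982 frames. 278 ÷ 17982 → 0 full blocks, remainder 278.
Within the partial block the first minute is 1800 frames and each further minute 1798, so 0 further minute boundaries passed. Total skipped labels = 18 × 0 + 2 × 0 = 0.
Non-drop label index = 278 + 0 = 278; at 30 labels/s that is 00:00:09:08, i.e. DF 00:00:09;08.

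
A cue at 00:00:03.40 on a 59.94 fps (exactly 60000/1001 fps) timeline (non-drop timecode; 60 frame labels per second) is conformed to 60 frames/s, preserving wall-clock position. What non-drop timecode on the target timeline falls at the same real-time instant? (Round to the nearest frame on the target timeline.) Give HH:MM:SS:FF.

00:00:03:40

Source frame index: (0×3600 + 0×60 + 3) × 60 + 40 = 220.
Real time: 220 / (60000/1001) = 11011/3000 s.
Target frame: (11011/3000) × (60) = 11011/50 ≈ 220.220 → 220.
At 60 labels/s: frame 220 → 00:00:03:40.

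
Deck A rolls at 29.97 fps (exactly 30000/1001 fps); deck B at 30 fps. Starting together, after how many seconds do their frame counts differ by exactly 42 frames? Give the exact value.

1401.4 seconds

The gap grows by |30 − 30000/1001| = 30/1001 frames per second.
Time for a 42-frame gap: 42 ÷ (30/1001) = 1401.4 s.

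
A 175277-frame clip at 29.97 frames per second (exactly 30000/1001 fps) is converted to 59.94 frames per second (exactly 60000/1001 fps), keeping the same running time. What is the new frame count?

Target frames = source frames × (target rate / source rate) = 175277 × (60000/1001)/(30000/1001) = 175277 × 2 = 350554.

350554 frames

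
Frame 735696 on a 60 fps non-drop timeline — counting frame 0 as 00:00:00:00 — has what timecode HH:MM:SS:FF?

735696 ÷ 60 = 12261 full seconds, remainder 36 frames.
12261 s = 3 h 24 min 21 s.
Timecode: 03:24:21:36.

03:24:21:36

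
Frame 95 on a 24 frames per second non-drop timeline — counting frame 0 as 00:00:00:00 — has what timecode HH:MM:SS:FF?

95 ÷ 24 = 3 full seconds, remainder 23 frames.
3 s = 0 h 0 min 3 s.
Timecode: 00:00:03:23.

00:00:03:23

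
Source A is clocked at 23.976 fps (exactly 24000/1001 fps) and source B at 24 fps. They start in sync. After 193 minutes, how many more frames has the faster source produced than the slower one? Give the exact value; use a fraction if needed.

193 min = 11580 s.
A emits 24000/1001 × 11580 = 277920000/1001 frames; B emits 24 × 11580 = 277920.
Difference = 277920/1001 frames (≈ 277.6424); B is ahead of A.

277920/1001 frames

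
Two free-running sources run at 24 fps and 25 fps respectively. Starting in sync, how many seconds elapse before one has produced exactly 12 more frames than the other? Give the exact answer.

The gap grows by |25 − 24| = 1 frame per second.
Time for a 12-frame gap: 12 ÷ (1) = 12 s.

12 seconds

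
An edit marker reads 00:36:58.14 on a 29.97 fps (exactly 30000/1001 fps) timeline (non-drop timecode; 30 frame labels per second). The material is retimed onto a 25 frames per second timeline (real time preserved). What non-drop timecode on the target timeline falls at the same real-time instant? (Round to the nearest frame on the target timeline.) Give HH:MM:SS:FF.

Source frame index: (0×3600 + 36×60 + 58) × 30 + 14 = 66554.
Real time: 66554 / (30000/1001) = 33310277/15000 s.
Target frame: (33310277/15000) × (25) = 33310277/600 ≈ 55517.128 → 55517.
At 25 labels/s: frame 55517 → 00:37:00:17.

00:37:00:17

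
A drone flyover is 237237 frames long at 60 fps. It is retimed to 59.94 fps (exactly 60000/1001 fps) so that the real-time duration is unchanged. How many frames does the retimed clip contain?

237000 frames

Target frames = source frames × (target rate / source rate) = 237237 × (60000/1001)/(60) = 237237 × 1000/1001 = 237000.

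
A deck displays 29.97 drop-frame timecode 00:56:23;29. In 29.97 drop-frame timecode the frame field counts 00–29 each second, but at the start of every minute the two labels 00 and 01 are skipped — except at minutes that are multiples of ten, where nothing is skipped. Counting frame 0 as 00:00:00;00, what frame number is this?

Complete 10-minute blocks: 5, each 17982 frames → 89910.
Remaining 6 whole minutes in the current block: 1800 + 5 × 1798 = 10790 frames.
Within the current minute: 23 × 30 + 29 − 2 = 717 (labels ;00/;01 skipped at this minute). Total = 89910 + 10790 + 717 = 101417.

101417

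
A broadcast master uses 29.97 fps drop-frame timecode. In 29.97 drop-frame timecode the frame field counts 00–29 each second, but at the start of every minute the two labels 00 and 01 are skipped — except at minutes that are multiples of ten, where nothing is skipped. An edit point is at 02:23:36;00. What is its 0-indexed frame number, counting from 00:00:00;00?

258222

As if non-drop at 30 labels/s: (2 × 3600 + 23 × 60 + 36) × 30 + 0 = 258480.
Minute boundaries passed: 143; those not divisible by 10: 143 − 14 = 129; dropped labels = 2 × 129 = 258.
Actual frame index = 258480 − 258 = 258222.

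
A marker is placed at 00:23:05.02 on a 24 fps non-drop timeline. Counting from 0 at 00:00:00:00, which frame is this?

33242

Total seconds to the label: (0 × 3600 + 23 × 60 + 5) = 1385.
Frame index = 1385 × 24 + 2 = 33242.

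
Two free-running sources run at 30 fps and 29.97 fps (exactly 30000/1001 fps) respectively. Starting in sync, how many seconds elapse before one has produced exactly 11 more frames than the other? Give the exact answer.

The gap grows by |30000/1001 − 30| = 30/1001 frames per second.
Time for a 11-frame gap: 11 ÷ (30/1001) = 11011/30 s.

11011/30 seconds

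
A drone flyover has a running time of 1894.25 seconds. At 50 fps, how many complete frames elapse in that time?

Frames = 1894.25 × 50 = 189425/2 ≈ 94712.5000.
Complete frames: 94712.

94712 frames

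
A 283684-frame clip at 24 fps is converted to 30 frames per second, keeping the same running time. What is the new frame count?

354605 frames

Target frames = source frames × (target rate / source rate) = 283684 × (30)/(24) = 283684 × 5/4 = 354605.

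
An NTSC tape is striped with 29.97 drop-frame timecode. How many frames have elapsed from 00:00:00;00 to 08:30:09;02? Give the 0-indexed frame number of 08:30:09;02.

917354

As if non-drop at 30 labels/s: (8 × 3600 + 30 × 60 + 9) × 30 + 2 = 918272.
Minute boundaries passed: 510; those not divisible by 10: 510 − 51 = 459; dropped labels = 2 × 459 = 918.
Actual frame index = 918272 − 918 = 917354.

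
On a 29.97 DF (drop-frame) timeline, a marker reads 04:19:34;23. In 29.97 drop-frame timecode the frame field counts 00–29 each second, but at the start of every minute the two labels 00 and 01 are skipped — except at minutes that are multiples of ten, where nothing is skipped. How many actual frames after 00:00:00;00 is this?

466775

As if non-drop at 30 labels/s: (4 × 3600 + 19 × 60 + 34) × 30 + 23 = 467243.
Minute boundaries passed: 259; those not divisible by 10: 259 − 25 = 234; dropped labels = 2 × 234 = 468.
Actual frame index = 467243 − 468 = 466775.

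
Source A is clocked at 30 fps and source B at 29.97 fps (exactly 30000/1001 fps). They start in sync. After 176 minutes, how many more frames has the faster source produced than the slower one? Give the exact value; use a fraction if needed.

28800/91 frames

176 min = 10560 s.
A emits 30 × 10560 = 316800 frames; B emits 30000/1001 × 10560 = 28800000/91.
Difference = 28800/91 frames (≈ 316.4835); B is behind A.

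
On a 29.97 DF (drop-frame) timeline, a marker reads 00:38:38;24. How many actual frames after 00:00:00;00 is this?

69494

Complete 10-minute blocks: 3, each 17982 frames → 53946.
Remaining 8 whole minutes in the current block: 1800 + 7 × 1798 = 14386 frames.
Within the current minute: 38 × 30 + 24 − 2 = 1162 (labels ;00/;01 skipped at this minute). Total = 53946 + 14386 + 1162 = 69494.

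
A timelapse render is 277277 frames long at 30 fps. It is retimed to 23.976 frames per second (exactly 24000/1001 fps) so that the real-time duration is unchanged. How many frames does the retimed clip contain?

221600 frames

Target frames = source frames × (target rate / source rate) = 277277 × (24000/1001)/(30) = 277277 × 800/1001 = 221600.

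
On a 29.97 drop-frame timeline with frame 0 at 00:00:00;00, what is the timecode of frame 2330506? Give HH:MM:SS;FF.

21:36:01;10

Each 10-minute DF block holds 10 × 60 × 30 − 9 × 2 = 17982 frames. 2330506 ÷ 17982 → 129 full blocks, remainder 10828.
Within the partial block the first minute is 1800 frames and each further minute 1798, so 6 further minute boundaries passed. Total skipped labels = 18 × 129 + 2 × 6 = 2334.
Non-drop label index = 2330506 + 2334 = 2332840; at 30 labels/s that is 21:36:01:10, i.e. DF 21:36:01;10.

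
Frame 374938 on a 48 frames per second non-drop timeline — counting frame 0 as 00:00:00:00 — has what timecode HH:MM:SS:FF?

374938 ÷ 48 = 7811 full seconds, remainder 10 frames.
7811 s = 2 h 10 min 11 s.
Timecode: 02:10:11:10.

02:10:11:10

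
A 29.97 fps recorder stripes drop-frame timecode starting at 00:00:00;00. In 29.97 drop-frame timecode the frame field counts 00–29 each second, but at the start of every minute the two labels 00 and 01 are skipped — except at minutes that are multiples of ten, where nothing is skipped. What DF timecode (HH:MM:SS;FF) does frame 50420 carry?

Each 10-minute DF block holds 10 × 60 × 30 − 9 × 2 = 17982 frames. 50420 ÷ 17982 → 2 full blocks, remainder 14456.
Within the partial block the first minute is 1800 frames and each further minute 1798, so 8 further minute boundaries passed. Total skipped labels = 18 × 2 + 2 × 8 = 52.
Non-drop label index = 50420 + 52 = 50472; at 30 labels/s that is 00:28:02:12, i.e. DF 00:28:02;12.

00:28:02;12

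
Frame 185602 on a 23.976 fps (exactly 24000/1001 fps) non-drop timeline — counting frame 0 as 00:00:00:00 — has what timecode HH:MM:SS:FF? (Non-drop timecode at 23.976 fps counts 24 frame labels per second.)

185602 ÷ 24 = 7733 full seconds, remainder 10 frames.
7733 s = 2 h 8 min 53 s.
Timecode: 02:08:53:10.

02:08:53:10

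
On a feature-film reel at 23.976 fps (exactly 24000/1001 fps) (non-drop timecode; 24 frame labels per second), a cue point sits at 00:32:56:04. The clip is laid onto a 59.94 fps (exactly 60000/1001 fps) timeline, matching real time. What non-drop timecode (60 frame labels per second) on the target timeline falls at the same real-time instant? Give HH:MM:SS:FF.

Source frame index: (0×3600 + 32×60 + 56) × 24 + 4 = 47428.
Real time: 47428 / (24000/1001) = 11868857/6000 s.
Target frame: (11868857/6000) × (60000/1001) = 118570.
At 60 labels/s: frame 118570 → 00:32:56:10.

00:32:56:10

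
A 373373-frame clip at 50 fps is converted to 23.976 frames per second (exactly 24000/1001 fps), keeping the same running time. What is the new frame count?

179040 frames

Target frames = source frames × (target rate / source rate) = 373373 × (24000/1001)/(50) = 373373 × 480/1001 = 179040.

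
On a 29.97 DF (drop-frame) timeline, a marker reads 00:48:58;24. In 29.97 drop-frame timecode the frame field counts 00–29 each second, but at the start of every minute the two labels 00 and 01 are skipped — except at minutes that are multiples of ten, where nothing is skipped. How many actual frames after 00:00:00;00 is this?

88076

Complete 10-minute blocks: 4, each 17982 frames → 71928.
Remaining 8 whole minutes in the current block: 1800 + 7 × 1798 = 14386 frames.
Within the current minute: 58 × 30 + 24 − 2 = 1762 (labels ;00/;01 skipped at this minute). Total = 71928 + 14386 + 1762 = 88076.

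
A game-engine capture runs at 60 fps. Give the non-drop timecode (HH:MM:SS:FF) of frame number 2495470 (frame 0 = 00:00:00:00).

11:33:11:10

2495470 ÷ 60 = 41591 full seconds, remainder 10 frames.
41591 s = 11 h 33 min 11 s.
Timecode: 11:33:11:10.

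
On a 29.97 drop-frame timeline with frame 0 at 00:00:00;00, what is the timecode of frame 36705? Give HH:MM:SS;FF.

Each 10-minute DF block holds 10 × 60 × 30 − 9 × 2 = 17982 frames. 36705 ÷ 17982 → 2 full blocks, remainder 741.
Within the partial block the first minute is 1800 frames and each further minute 1798, so 0 further minute boundaries passed. Total skipped labels = 18 × 2 + 2 × 0 = 36.
Non-drop label index = 36705 + 36 = 36741; at 30 labels/s that is 00:20:24:21, i.e. DF 00:20:24;21.

00:20:24;21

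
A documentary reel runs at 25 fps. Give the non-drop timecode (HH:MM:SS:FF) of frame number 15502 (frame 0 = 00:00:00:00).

15502 ÷ 25 = 620 full seconds, remainder 2 frames.
620 s = 0 h 10 min 20 s.
Timecode: 00:10:20:02.

00:10:20:02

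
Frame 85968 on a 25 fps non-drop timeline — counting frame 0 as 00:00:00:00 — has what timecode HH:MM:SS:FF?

00:57:18:18

85968 ÷ 25 = 3438 full seconds, remainder 18 frames.
3438 s = 0 h 57 min 18 s.
Timecode: 00:57:18:18.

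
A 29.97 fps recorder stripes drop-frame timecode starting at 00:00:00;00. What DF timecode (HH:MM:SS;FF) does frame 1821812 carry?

16:53:07;26

Ten DF minutes hold 17982 frames, so frame 1821812 lies in block 101 (frames 1816182–1834163) with 5630 frames into that block.
The block's first minute is 1800 frames and the rest 1798 each; 5630 frames reaches minute 3, so 101 × 18 + 3 × 2 = 1824 labels have been skipped so far.
Adding those back, label number 1821812 + 1824 = 1823636 at 30 labels/s is 60787 s + 26 f = 16 h 53 min 7 s frame 26, i.e. 16:53:07;26.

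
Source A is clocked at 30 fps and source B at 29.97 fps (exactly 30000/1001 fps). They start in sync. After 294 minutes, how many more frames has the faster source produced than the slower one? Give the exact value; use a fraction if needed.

294 min = 17640 s.
A emits 30 × 17640 = 529200 frames; B emits 30000/1001 × 17640 = 75600000/143.
Difference = 75600/143 frames (≈ 528.6713); B is behind A.

75600/143 frames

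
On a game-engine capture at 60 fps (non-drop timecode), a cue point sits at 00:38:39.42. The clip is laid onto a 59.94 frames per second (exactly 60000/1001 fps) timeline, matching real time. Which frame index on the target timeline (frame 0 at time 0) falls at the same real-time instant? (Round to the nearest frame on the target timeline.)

frame 139043

Source frame index: (0×3600 + 38×60 + 39) × 60 + 42 = 139182.
Real time: 139182 / (60) = 23197/10 s.
Target frame: (23197/10) × (60000/1001) = 139182000/1001 ≈ 139042.957 → 139043.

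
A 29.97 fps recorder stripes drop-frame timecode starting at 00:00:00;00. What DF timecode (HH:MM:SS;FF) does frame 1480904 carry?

13:43:32;26

Ten DF minutes hold 17982 frames, so frame 1480904 lies in block 82 (frames 1474524–1492505) with 6380 frames into that block.
The block's first minute is 1800 frames and the rest 1798 each; 6380 frames reaches minute 3, so 82 × 18 + 3 × 2 = 1482 labels have been skipped so far.
Adding those back, label number 1480904 + 1482 = 1482386 at 30 labels/s is 49412 s + 26 f = 13 h 43 min 32 s frame 26, i.e. 13:43:32;26.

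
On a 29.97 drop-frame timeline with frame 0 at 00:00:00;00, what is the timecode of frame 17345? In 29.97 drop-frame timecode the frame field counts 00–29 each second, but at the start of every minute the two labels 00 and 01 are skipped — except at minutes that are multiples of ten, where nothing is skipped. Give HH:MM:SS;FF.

Each 10-minute DF block holds 10 × 60 × 30 − 9 × 2 = 17982 frames. 17345 ÷ 17982 → 0 full blocks, remainder 17345.
Within the partial block the first minute is 1800 frames and each further minute 1798, so 9 further minute boundaries passed. Total skipped labels = 18 × 0 + 2 × 9 = 18.
Non-drop label index = 17345 + 18 = 17363; at 30 labels/s that is 00:09:38:23, i.e. DF 00:09:38;23.

00:09:38;23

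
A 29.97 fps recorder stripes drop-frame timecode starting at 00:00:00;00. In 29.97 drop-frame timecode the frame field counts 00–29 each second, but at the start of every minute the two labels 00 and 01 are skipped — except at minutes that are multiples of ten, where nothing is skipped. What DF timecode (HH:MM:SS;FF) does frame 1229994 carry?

Ten DF minutes hold 17982 frames, so frame 1229994 lies in block 68 (frames 1222776–1240757) with 7218 frames into that block.
The block's first minute is 1800 frames and the rest 1798 each; 7218 frames reaches minute 4, so 68 × 18 + 4 × 2 = 1232 labels have been skipped so far.
Adding those back, label number 1229994 + 1232 = 1231226 at 30 labels/s is 41040 s + 26 f = 11 h 24 min 0 s frame 26, i.e. 11:24:00;26.

11:24:00;26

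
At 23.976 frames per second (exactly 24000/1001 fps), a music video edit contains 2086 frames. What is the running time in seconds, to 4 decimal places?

87.0036 seconds

Running time = 2086 × 1001/24000 = 1044043/12000 s ≈ 87.0036 s.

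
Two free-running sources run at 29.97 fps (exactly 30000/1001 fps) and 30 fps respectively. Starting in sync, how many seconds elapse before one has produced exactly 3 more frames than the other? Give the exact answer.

The gap grows by |30 − 30000/1001| = 30/1001 frames per second.
Time for a 3-frame gap: 3 ÷ (30/1001) = 100.1 s.

100.1 seconds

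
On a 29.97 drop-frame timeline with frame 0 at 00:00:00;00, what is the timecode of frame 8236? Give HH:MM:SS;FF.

00:04:34;24

Each 10-minute DF block holds 10 × 60 × 30 − 9 × 2 = 17982 frames. 8236 ÷ 17982 → 0 full blocks, remainder 8236.
Within the partial block the first minute is 1800 frames and each further minute 1798, so 4 further minute boundaries passed. Total skipped labels = 18 × 0 + 2 × 4 = 8.
Non-drop label index = 8236 + 8 = 8244; at 30 labels/s that is 00:04:34:24, i.e. DF 00:04:34;24.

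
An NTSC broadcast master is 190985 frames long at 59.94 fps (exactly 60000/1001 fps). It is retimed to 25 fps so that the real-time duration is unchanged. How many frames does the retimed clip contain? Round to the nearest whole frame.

79657 frames

Frames at target rate = 190985 × (25) / (60000/1001) = 38235197/480 ≈ 79656.660.
Nearest whole frame: 79657.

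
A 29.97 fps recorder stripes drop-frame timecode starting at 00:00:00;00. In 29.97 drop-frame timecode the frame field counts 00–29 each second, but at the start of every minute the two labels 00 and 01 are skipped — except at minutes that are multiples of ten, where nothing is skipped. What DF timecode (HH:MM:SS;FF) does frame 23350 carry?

Ten DF minutes hold 17982 frames, so frame 23350 lies in block 1 (frames 17982–35963) with 5368 frames into that block.
The block's first minute is 1800 frames and the rest 1798 each; 5368 frames reaches minute 2, so 1 × 18 + 2 × 2 = 22 labels have been skipped so far.
Adding those back, label number 23350 + 22 = 23372 at 30 labels/s is 779 s + 2 f = 0 h 12 min 59 s frame 2, i.e. 00:12:59;02.

00:12:59;02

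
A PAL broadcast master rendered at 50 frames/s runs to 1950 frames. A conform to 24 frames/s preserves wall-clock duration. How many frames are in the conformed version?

Target frames = source frames × (target rate / source rate) = 1950 × (24)/(50) = 1950 × 12/25 = 936.

936 frames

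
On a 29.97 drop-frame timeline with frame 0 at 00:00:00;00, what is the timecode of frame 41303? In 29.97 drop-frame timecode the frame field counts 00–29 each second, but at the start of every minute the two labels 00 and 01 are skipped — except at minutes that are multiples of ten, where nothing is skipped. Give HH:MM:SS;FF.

Ten DF minutes hold 17982 frames, so frame 41303 lies in block 2 (frames 35964–53945) with 5339 frames into that block.
The block's first minute is 1800 frames and the rest 1798 each; 5339 frames reaches minute 2, so 2 × 18 + 2 × 2 = 40 labels have been skipped so far.
Adding those back, label number 41303 + 40 = 41343 at 30 labels/s is 1378 s + 3 f = 0 h 22 min 58 s frame 3, i.e. 00:22:58;03.

00:22:58;03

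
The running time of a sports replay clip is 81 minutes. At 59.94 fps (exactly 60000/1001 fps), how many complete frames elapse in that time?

81 min = 4860 s.
Frames = 4860 × 60000/1001 = 291600000/1001 ≈ 291308.6913.
Complete frames: 291308.

291308 frames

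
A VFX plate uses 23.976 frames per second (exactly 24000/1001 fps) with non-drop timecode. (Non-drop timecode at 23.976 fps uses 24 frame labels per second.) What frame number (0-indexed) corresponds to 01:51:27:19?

Total seconds to the label: (1 × 3600 + 51 × 60 + 27) = 6687.
Frame index = 6687 × 24 + 19 = 160507.

160507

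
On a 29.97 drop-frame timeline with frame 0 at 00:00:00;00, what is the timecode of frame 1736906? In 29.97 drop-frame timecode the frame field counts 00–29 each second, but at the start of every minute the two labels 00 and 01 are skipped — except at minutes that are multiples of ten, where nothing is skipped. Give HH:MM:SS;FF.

16:05:54;24

Each 10-minute DF block holds 10 × 60 × 30 − 9 × 2 = 17982 frames. 1736906 ÷ 17982 → 96 full blocks, remainder 10634.
Within the partial block the first minute is 1800 frames and each further minute 1798, so 5 further minute boundaries passed. Total skipped labels = 18 × 96 + 2 × 5 = 1738.
Non-drop label index = 1736906 + 1738 = 1738644; at 30 labels/s that is 16:05:54:24, i.e. DF 16:05:54;24.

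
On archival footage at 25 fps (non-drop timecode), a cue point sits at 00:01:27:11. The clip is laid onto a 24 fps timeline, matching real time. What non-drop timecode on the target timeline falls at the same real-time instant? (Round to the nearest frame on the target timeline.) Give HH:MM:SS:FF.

00:01:27:11

Source frame index: (0×3600 + 1×60 + 27) × 25 + 11 = 2186.
Real time: 2186 / (25) = 2186/25 s.
Target frame: (2186/25) × (24) = 52464/25 ≈ 2098.560 → 2099.
At 24 labels/s: frame 2099 → 00:01:27:11.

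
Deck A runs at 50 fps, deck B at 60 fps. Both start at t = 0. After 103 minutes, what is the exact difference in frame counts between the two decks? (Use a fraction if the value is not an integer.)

103 min = 6180 s.
A emits 50 × 6180 = 309000 frames; B emits 60 × 6180 = 370800.
Difference = 61800 frames; B is ahead of A.

61800 frames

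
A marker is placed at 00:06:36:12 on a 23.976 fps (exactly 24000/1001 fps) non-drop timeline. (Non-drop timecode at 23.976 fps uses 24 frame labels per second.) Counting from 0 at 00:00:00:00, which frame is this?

Total seconds to the label: (0 × 3600 + 6 × 60 + 36) = 396.
Frame index = 396 × 24 + 12 = 9516.

frame 9516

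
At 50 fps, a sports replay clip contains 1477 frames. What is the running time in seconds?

Running time = 1477 / (50) = 29.54 s.

29.54 seconds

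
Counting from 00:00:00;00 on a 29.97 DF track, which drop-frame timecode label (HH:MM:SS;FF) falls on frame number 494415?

04:34:56;29

Ten DF minutes hold 17982 frames, so frame 494415 lies in block 27 (frames 485514–503495) with 8901 frames into that block.
The block's first minute is 1800 frames and the rest 1798 each; 8901 frames reaches minute 4, so 27 × 18 + 4 × 2 = 494 labels have been skipped so far.
Adding those back, label number 494415 + 494 = 494909 at 30 labels/s is 16496 s + 29 f = 4 h 34 min 56 s frame 29, i.e. 04:34:56;29.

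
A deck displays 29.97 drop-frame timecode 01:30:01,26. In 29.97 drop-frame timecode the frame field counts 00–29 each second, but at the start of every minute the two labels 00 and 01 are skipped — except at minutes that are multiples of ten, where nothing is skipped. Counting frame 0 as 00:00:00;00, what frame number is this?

As if non-drop at 30 labels/s: (1 × 3600 + 30 × 60 + 1) × 30 + 26 = 162056.
Minute boundaries passed: 90; those not divisible by 10: 90 − 9 = 81; dropped labels = 2 × 81 = 162.
Actual frame index = 162056 − 162 = 161894.

161894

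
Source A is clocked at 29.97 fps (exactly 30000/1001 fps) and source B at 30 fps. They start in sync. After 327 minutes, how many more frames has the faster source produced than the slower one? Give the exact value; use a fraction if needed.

588600/1001 frames

327 min = 19620 s.
A emits 30000/1001 × 19620 = 588600000/1001 frames; B emits 30 × 19620 = 588600.
Difference = 588600/1001 frames (≈ 588.0120); B is ahead of A.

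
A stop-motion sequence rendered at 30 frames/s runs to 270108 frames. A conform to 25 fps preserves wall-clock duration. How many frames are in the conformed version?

Target frames = source frames × (target rate / source rate) = 270108 × (25)/(30) = 270108 × 5/6 = 225090.

225090 frames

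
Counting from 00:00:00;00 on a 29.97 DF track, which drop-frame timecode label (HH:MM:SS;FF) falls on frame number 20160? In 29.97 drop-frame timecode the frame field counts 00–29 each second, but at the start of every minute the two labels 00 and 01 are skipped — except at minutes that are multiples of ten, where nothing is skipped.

00:11:12;20

Each 10-minute DF block holds 10 × 60 × 30 − 9 × 2 = 17982 frames. 20160 ÷ 17982 → 1 full block, remainder 2178.
Within the partial block the first minute is 1800 frames and each further minute 1798, so 1 further minute boundary passed. Total skipped labels = 18 × 1 + 2 × 1 = 20.
Non-drop label index = 20160 + 20 = 20180; at 30 labels/s that is 00:11:12:20, i.e. DF 00:11:12;20.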